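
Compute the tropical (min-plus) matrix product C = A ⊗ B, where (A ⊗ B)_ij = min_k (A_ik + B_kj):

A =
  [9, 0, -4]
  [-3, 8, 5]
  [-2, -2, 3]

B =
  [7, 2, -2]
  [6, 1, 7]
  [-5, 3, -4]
A ⊗ B =
  [-9, -1, -8]
  [0, -1, -5]
  [-2, -1, -4]

Apply the min-plus product entry-by-entry:
  C[0][0] = min over k of (A[0][0] + B[0][0] = 9 + 7 = 16, A[0][1] + B[1][0] = 0 + 6 = 6, A[0][2] + B[2][0] = -4 + -5 = -9) = -9 (attained at k = 2)
  C[0][1] = min over k of (A[0][0] + B[0][1] = 9 + 2 = 11, A[0][1] + B[1][1] = 0 + 1 = 1, A[0][2] + B[2][1] = -4 + 3 = -1) = -1 (attained at k = 2)
  C[0][2] = min over k of (A[0][0] + B[0][2] = 9 + -2 = 7, A[0][1] + B[1][2] = 0 + 7 = 7, A[0][2] + B[2][2] = -4 + -4 = -8) = -8 (attained at k = 2)
  C[1][0] = min over k of (A[1][0] + B[0][0] = -3 + 7 = 4, A[1][1] + B[1][0] = 8 + 6 = 14, A[1][2] + B[2][0] = 5 + -5 = 0) = 0 (attained at k = 2)
  C[1][1] = min over k of (A[1][0] + B[0][1] = -3 + 2 = -1, A[1][1] + B[1][1] = 8 + 1 = 9, A[1][2] + B[2][1] = 5 + 3 = 8) = -1 (attained at k = 0)
  C[1][2] = min over k of (A[1][0] + B[0][2] = -3 + -2 = -5, A[1][1] + B[1][2] = 8 + 7 = 15, A[1][2] + B[2][2] = 5 + -4 = 1) = -5 (attained at k = 0)
  C[2][0] = min over k of (A[2][0] + B[0][0] = -2 + 7 = 5, A[2][1] + B[1][0] = -2 + 6 = 4, A[2][2] + B[2][0] = 3 + -5 = -2) = -2 (attained at k = 2)
  C[2][1] = min over k of (A[2][0] + B[0][1] = -2 + 2 = 0, A[2][1] + B[1][1] = -2 + 1 = -1, A[2][2] + B[2][1] = 3 + 3 = 6) = -1 (attained at k = 1)
  C[2][2] = min over k of (A[2][0] + B[0][2] = -2 + -2 = -4, A[2][1] + B[1][2] = -2 + 7 = 5, A[2][2] + B[2][2] = 3 + -4 = -1) = -4 (attained at k = 0)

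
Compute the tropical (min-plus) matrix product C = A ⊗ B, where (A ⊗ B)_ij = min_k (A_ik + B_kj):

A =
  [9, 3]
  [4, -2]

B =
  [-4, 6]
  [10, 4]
A ⊗ B =
  [5, 7]
  [0, 2]

Apply the min-plus product entry-by-entry:
  C[0][0] = min over k of (A[0][0] + B[0][0] = 9 + -4 = 5, A[0][1] + B[1][0] = 3 + 10 = 13) = 5 (attained at k = 0)
  C[0][1] = min over k of (A[0][0] + B[0][1] = 9 + 6 = 15, A[0][1] + B[1][1] = 3 + 4 = 7) = 7 (attained at k = 1)
  C[1][0] = min over k of (A[1][0] + B[0][0] = 4 + -4 = 0, A[1][1] + B[1][0] = -2 + 10 = 8) = 0 (attained at k = 0)
  C[1][1] = min over k of (A[1][0] + B[0][1] = 4 + 6 = 10, A[1][1] + B[1][1] = -2 + 4 = 2) = 2 (attained at k = 1)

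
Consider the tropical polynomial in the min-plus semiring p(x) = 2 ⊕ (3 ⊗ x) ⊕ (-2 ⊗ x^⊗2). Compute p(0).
p(0) = -2

A tropical monomial a ⊗ x^⊗i evaluates to a + i · x. Evaluating each term at x = 0:
  Term 0 contributes 2 + 0 · 0 = 2
  Term 1 contributes 3 + 1 · 0 = 3
  Term 2 contributes -2 + 2 · 0 = -2
p(0) = ⊕ of these = min[2, 3, -2] = -2.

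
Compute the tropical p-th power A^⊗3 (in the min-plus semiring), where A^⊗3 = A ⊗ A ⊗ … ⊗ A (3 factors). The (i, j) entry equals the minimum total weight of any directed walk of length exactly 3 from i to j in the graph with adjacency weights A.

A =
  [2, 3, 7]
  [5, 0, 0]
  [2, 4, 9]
A^⊗3 =
  [5, 3, 3]
  [2, 0, 0]
  [6, 4, 4]

Each entry (A^⊗3)_ij equals the minimum over all length-3 walks i = v_0 → v_1 → … → v_3 = j of Σ_t A[v_t][v_{t+1}]. For example, for (i, j) = (0, 2) we minimise over 9 possible intermediate vertex sequences; the minimum is 3, attained along the walk 0 → 1 → 1 → 2.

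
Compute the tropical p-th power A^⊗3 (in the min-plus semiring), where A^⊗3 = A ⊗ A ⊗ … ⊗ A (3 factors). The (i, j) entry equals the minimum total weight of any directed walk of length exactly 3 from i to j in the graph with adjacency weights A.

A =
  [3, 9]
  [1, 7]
A^⊗3 =
  [9, 15]
  [7, 13]

Each entry (A^⊗3)_ij equals the minimum over all length-3 walks i = v_0 → v_1 → … → v_3 = j of Σ_t A[v_t][v_{t+1}]. For example, for (i, j) = (0, 1) we minimise over 4 possible intermediate vertex sequences; the minimum is 15, attained along the walk 0 → 0 → 0 → 1.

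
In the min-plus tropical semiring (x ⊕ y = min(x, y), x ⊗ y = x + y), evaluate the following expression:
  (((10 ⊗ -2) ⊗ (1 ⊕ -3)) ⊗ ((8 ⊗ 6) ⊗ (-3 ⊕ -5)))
(((10 ⊗ -2) ⊗ (1 ⊕ -3)) ⊗ ((8 ⊗ 6) ⊗ (-3 ⊕ -5))) = 14

Expand innermost to outermost. Recall ⊕ takes the minimum of its arguments and ⊗ takes their sum. Working out the expression (((10 ⊗ -2) ⊗ (1 ⊕ -3)) ⊗ ((8 ⊗ 6) ⊗ (-3 ⊕ -5))) gives 14.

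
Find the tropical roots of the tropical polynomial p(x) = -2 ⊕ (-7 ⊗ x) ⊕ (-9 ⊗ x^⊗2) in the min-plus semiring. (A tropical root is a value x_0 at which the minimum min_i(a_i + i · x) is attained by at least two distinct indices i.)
Roots: {2, 5}

Each tropical root is a break point of the lower envelope of the lines y = a_i + i · x (there are 3 lines, with slopes 0, 1, ..., 2). Only the lines that attain the minimum somewhere contribute to roots; other lines are dominated. Here the surviving (envelope) indices are i = 2, i = 1, i = 0.
Intersections between consecutive envelope lines give the roots: for adjacent envelope indices i < j the intersection is x = (a_i − a_j) / (j − i). Reading off the sorted break points: {2, 5}.
Verification: at each break x_0, at least two indices attain the minimum of min_i(a_i + i · x_0).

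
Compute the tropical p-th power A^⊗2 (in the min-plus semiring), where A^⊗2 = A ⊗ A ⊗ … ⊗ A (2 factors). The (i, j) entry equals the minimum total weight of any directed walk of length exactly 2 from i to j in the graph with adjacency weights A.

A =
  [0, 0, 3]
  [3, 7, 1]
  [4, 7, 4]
A^⊗2 =
  [0, 0, 1]
  [3, 3, 5]
  [4, 4, 7]

Each entry (A^⊗2)_ij equals the minimum over all length-2 walks i = v_0 → v_1 → … → v_2 = j of Σ_t A[v_t][v_{t+1}]. For example, for (i, j) = (0, 2) we minimise over 3 possible intermediate vertex sequences; the minimum is 1, attained along the walk 0 → 1 → 2.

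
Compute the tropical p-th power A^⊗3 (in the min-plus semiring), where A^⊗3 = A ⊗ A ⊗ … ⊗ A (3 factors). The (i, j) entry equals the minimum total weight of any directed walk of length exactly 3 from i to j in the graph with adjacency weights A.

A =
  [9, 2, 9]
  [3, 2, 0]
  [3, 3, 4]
A^⊗3 =
  [5, 5, 4]
  [5, 5, 3]
  [6, 6, 5]

Each entry (A^⊗3)_ij equals the minimum over all length-3 walks i = v_0 → v_1 → … → v_3 = j of Σ_t A[v_t][v_{t+1}]. For example, for (i, j) = (0, 2) we minimise over 9 possible intermediate vertex sequences; the minimum is 4, attained along the walk 0 → 1 → 1 → 2.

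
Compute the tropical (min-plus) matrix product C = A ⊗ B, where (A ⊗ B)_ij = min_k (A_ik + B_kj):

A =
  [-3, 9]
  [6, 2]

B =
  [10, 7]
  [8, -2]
A ⊗ B =
  [7, 4]
  [10, 0]

Apply the min-plus product entry-by-entry:
  C[0][0] = min over k of (A[0][0] + B[0][0] = -3 + 10 = 7, A[0][1] + B[1][0] = 9 + 8 = 17) = 7 (attained at k = 0)
  C[0][1] = min over k of (A[0][0] + B[0][1] = -3 + 7 = 4, A[0][1] + B[1][1] = 9 + -2 = 7) = 4 (attained at k = 0)
  C[1][0] = min over k of (A[1][0] + B[0][0] = 6 + 10 = 16, A[1][1] + B[1][0] = 2 + 8 = 10) = 10 (attained at k = 1)
  C[1][1] = min over k of (A[1][0] + B[0][1] = 6 + 7 = 13, A[1][1] + B[1][1] = 2 + -2 = 0) = 0 (attained at k = 1)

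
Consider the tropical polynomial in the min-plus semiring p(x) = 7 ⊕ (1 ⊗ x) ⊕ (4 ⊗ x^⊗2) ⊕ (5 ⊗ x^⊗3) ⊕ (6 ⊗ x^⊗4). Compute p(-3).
p(-3) = -6

A tropical monomial a ⊗ x^⊗i evaluates to a + i · x. Evaluating each term at x = -3:
  Term 0 contributes 7 + 0 · -3 = 7
  Term 1 contributes 1 + 1 · -3 = -2
  Term 2 contributes 4 + 2 · -3 = -2
  Term 3 contributes 5 + 3 · -3 = -4
  Term 4 contributes 6 + 4 · -3 = -6
p(-3) = ⊕ of these = min[7, -2, -2, -4, -6] = -6.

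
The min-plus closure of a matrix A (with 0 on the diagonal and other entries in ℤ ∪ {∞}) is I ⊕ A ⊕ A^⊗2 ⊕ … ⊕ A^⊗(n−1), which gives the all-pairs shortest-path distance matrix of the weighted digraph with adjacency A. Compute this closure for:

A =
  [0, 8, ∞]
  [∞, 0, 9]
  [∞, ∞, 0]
Closure =
  [0, 8, 17]
  [∞, 0, 9]
  [∞, ∞, 0]

This is the Floyd-Warshall all-pairs shortest-path computation. For each intermediate vertex k = 0, 1, …, 2, update dist[i][j] ← min(dist[i][j], dist[i][k] + dist[k][j]). The final matrix gives, for each (i, j), the minimum total weight of any directed path from i to j (possibly empty when i = j).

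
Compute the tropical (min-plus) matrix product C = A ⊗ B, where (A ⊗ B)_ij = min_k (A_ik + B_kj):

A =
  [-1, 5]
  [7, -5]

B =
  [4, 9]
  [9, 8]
A ⊗ B =
  [3, 8]
  [4, 3]

Apply the min-plus product entry-by-entry:
  C[0][0] = min over k of (A[0][0] + B[0][0] = -1 + 4 = 3, A[0][1] + B[1][0] = 5 + 9 = 14) = 3 (attained at k = 0)
  C[0][1] = min over k of (A[0][0] + B[0][1] = -1 + 9 = 8, A[0][1] + B[1][1] = 5 + 8 = 13) = 8 (attained at k = 0)
  C[1][0] = min over k of (A[1][0] + B[0][0] = 7 + 4 = 11, A[1][1] + B[1][0] = -5 + 9 = 4) = 4 (attained at k = 1)
  C[1][1] = min over k of (A[1][0] + B[0][1] = 7 + 9 = 16, A[1][1] + B[1][1] = -5 + 8 = 3) = 3 (attained at k = 1)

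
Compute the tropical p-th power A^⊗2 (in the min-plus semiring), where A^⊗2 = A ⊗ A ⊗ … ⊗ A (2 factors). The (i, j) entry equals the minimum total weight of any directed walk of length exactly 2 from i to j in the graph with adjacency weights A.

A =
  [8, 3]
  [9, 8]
A^⊗2 =
  [12, 11]
  [17, 12]

Each entry (A^⊗2)_ij equals the minimum over all length-2 walks i = v_0 → v_1 → … → v_2 = j of Σ_t A[v_t][v_{t+1}]. For example, for (i, j) = (0, 1) we minimise over 2 possible intermediate vertex sequences; the minimum is 11, attained along the walk 0 → 0 → 1.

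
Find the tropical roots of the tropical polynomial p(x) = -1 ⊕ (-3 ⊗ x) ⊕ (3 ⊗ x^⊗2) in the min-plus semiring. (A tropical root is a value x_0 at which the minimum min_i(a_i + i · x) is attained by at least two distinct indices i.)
Roots: {-6, 2}

Each tropical root is a break point of the lower envelope of the lines y = a_i + i · x (there are 3 lines, with slopes 0, 1, ..., 2). Only the lines that attain the minimum somewhere contribute to roots; other lines are dominated. Here the surviving (envelope) indices are i = 2, i = 1, i = 0.
Intersections between consecutive envelope lines give the roots: for adjacent envelope indices i < j the intersection is x = (a_i − a_j) / (j − i). Reading off the sorted break points: {-6, 2}.
Verification: at each break x_0, at least two indices attain the minimum of min_i(a_i + i · x_0).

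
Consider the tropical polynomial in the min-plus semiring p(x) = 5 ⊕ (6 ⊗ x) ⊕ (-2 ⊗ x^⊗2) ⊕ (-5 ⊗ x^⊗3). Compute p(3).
p(3) = 4

A tropical monomial a ⊗ x^⊗i evaluates to a + i · x. Evaluating each term at x = 3:
  Term 0 contributes 5 + 0 · 3 = 5
  Term 1 contributes 6 + 1 · 3 = 9
  Term 2 contributes -2 + 2 · 3 = 4
  Term 3 contributes -5 + 3 · 3 = 4
p(3) = ⊕ of these = min[5, 9, 4, 4] = 4.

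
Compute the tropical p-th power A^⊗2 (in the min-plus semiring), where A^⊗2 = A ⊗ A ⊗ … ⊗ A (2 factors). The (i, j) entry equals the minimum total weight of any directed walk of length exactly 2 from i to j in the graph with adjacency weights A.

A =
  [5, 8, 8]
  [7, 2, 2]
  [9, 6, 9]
A^⊗2 =
  [10, 10, 10]
  [9, 4, 4]
  [13, 8, 8]

Each entry (A^⊗2)_ij equals the minimum over all length-2 walks i = v_0 → v_1 → … → v_2 = j of Σ_t A[v_t][v_{t+1}]. For example, for (i, j) = (0, 2) we minimise over 3 possible intermediate vertex sequences; the minimum is 10, attained along the walk 0 → 1 → 2.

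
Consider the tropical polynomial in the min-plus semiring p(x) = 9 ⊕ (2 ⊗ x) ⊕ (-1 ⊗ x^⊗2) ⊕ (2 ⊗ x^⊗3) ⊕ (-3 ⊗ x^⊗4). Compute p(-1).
p(-1) = -7

A tropical monomial a ⊗ x^⊗i evaluates to a + i · x. Evaluating each term at x = -1:
  Term 0 contributes 9 + 0 · -1 = 9
  Term 1 contributes 2 + 1 · -1 = 1
  Term 2 contributes -1 + 2 · -1 = -3
  Term 3 contributes 2 + 3 · -1 = -1
  Term 4 contributes -3 + 4 · -1 = -7
p(-1) = ⊕ of these = min[9, 1, -3, -1, -7] = -7.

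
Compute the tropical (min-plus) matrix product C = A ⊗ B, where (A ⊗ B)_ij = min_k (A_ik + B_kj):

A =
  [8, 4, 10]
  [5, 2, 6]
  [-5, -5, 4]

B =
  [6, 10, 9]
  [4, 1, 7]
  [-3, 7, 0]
A ⊗ B =
  [7, 5, 10]
  [3, 3, 6]
  [-1, -4, 2]

Apply the min-plus product entry-by-entry:
  C[0][0] = min over k of (A[0][0] + B[0][0] = 8 + 6 = 14, A[0][1] + B[1][0] = 4 + 4 = 8, A[0][2] + B[2][0] = 10 + -3 = 7) = 7 (attained at k = 2)
  C[0][1] = min over k of (A[0][0] + B[0][1] = 8 + 10 = 18, A[0][1] + B[1][1] = 4 + 1 = 5, A[0][2] + B[2][1] = 10 + 7 = 17) = 5 (attained at k = 1)
  C[0][2] = min over k of (A[0][0] + B[0][2] = 8 + 9 = 17, A[0][1] + B[1][2] = 4 + 7 = 11, A[0][2] + B[2][2] = 10 + 0 = 10) = 10 (attained at k = 2)
  C[1][0] = min over k of (A[1][0] + B[0][0] = 5 + 6 = 11, A[1][1] + B[1][0] = 2 + 4 = 6, A[1][2] + B[2][0] = 6 + -3 = 3) = 3 (attained at k = 2)
  C[1][1] = min over k of (A[1][0] + B[0][1] = 5 + 10 = 15, A[1][1] + B[1][1] = 2 + 1 = 3, A[1][2] + B[2][1] = 6 + 7 = 13) = 3 (attained at k = 1)
  C[1][2] = min over k of (A[1][0] + B[0][2] = 5 + 9 = 14, A[1][1] + B[1][2] = 2 + 7 = 9, A[1][2] + B[2][2] = 6 + 0 = 6) = 6 (attained at k = 2)
  C[2][0] = min over k of (A[2][0] + B[0][0] = -5 + 6 = 1, A[2][1] + B[1][0] = -5 + 4 = -1, A[2][2] + B[2][0] = 4 + -3 = 1) = -1 (attained at k = 1)
  C[2][1] = min over k of (A[2][0] + B[0][1] = -5 + 10 = 5, A[2][1] + B[1][1] = -5 + 1 = -4, A[2][2] + B[2][1] = 4 + 7 = 11) = -4 (attained at k = 1)
  C[2][2] = min over k of (A[2][0] + B[0][2] = -5 + 9 = 4, A[2][1] + B[1][2] = -5 + 7 = 2, A[2][2] + B[2][2] = 4 + 0 = 4) = 2 (attained at k = 1)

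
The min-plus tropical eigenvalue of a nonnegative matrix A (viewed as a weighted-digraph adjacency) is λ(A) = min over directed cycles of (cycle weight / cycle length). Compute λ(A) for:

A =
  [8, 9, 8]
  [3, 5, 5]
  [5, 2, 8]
λ(A) = 7/2

Enumerate directed cycles and compute their means (weight / length). Sample:
  cycle 0 → 0: weight = 8, length = 1, mean = 8/1 ≈ 8.000
  cycle 1 → 1: weight = 5, length = 1, mean = 5/1 ≈ 5.000
  cycle 2 → 2: weight = 8, length = 1, mean = 8/1 ≈ 8.000
  cycle 0 → 1 → 0: weight = 12, length = 2, mean = 12/2 ≈ 6.000
  cycle 0 → 2 → 0: weight = 13, length = 2, mean = 13/2 ≈ 6.500
  cycle 1 → 0 → 1: weight = 12, length = 2, mean = 12/2 ≈ 6.000
Minimum mean = 3.500, attained e.g. along the cycle 1 → 2 → 1 with weight 7 and length 2. So λ(A) = 7/2 = 7/2.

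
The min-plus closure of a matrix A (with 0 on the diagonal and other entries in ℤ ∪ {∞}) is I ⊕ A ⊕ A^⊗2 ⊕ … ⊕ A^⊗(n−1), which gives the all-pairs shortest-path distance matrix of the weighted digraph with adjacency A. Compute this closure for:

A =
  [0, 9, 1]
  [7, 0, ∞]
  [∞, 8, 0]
Closure =
  [0, 9, 1]
  [7, 0, 8]
  [15, 8, 0]

This is the Floyd-Warshall all-pairs shortest-path computation. For each intermediate vertex k = 0, 1, …, 2, update dist[i][j] ← min(dist[i][j], dist[i][k] + dist[k][j]). The final matrix gives, for each (i, j), the minimum total weight of any directed path from i to j (possibly empty when i = j).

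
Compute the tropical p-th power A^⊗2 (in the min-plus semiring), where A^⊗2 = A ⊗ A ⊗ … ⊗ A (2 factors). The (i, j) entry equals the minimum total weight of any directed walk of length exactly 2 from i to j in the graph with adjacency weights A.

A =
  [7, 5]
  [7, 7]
A^⊗2 =
  [12, 12]
  [14, 12]

Each entry (A^⊗2)_ij equals the minimum over all length-2 walks i = v_0 → v_1 → … → v_2 = j of Σ_t A[v_t][v_{t+1}]. For example, for (i, j) = (0, 1) we minimise over 2 possible intermediate vertex sequences; the minimum is 12, attained along the walk 0 → 0 → 1.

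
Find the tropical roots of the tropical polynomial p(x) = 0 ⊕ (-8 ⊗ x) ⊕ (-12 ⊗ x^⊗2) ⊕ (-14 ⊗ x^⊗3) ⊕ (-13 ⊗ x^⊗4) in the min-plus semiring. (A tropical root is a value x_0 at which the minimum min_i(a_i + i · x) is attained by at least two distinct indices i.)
Roots: {-1, 2, 4, 8}

Each tropical root is a break point of the lower envelope of the lines y = a_i + i · x (there are 5 lines, with slopes 0, 1, ..., 4). Only the lines that attain the minimum somewhere contribute to roots; other lines are dominated. Here the surviving (envelope) indices are i = 4, i = 3, i = 2, i = 1, i = 0.
Intersections between consecutive envelope lines give the roots: for adjacent envelope indices i < j the intersection is x = (a_i − a_j) / (j − i). Reading off the sorted break points: {-1, 2, 4, 8}.
Verification: at each break x_0, at least two indices attain the minimum of min_i(a_i + i · x_0).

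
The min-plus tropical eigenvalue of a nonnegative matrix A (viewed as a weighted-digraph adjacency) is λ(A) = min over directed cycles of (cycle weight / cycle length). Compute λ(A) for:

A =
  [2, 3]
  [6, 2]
λ(A) = 2

Enumerate directed cycles and compute their means (weight / length). Sample:
  cycle 0 → 0: weight = 2, length = 1, mean = 2/1 ≈ 2.000
  cycle 1 → 1: weight = 2, length = 1, mean = 2/1 ≈ 2.000
  cycle 0 → 1 → 0: weight = 9, length = 2, mean = 9/2 ≈ 4.500
  cycle 1 → 0 → 1: weight = 9, length = 2, mean = 9/2 ≈ 4.500
Minimum mean = 2.000, attained e.g. along the cycle 0 → 0 with weight 2 and length 1. So λ(A) = 2/1 = 2.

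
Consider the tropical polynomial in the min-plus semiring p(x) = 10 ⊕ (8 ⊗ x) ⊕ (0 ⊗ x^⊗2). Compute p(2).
p(2) = 4

A tropical monomial a ⊗ x^⊗i evaluates to a + i · x. Evaluating each term at x = 2:
  Term 0 contributes 10 + 0 · 2 = 10
  Term 1 contributes 8 + 1 · 2 = 10
  Term 2 contributes 0 + 2 · 2 = 4
p(2) = ⊕ of these = min[10, 10, 4] = 4.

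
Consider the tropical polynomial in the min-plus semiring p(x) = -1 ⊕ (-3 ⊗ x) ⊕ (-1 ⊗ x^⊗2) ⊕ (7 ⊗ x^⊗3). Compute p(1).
p(1) = -2

A tropical monomial a ⊗ x^⊗i evaluates to a + i · x. Evaluating each term at x = 1:
  Term 0 contributes -1 + 0 · 1 = -1
  Term 1 contributes -3 + 1 · 1 = -2
  Term 2 contributes -1 + 2 · 1 = 1
  Term 3 contributes 7 + 3 · 1 = 10
p(1) = ⊕ of these = min[-1, -2, 1, 10] = -2.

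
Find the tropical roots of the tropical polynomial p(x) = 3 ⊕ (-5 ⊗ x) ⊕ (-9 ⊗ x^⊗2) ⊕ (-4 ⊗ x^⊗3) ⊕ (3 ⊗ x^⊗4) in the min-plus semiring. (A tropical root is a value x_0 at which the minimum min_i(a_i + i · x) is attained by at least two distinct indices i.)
Roots: {-7, -5, 4, 8}

Each tropical root is a break point of the lower envelope of the lines y = a_i + i · x (there are 5 lines, with slopes 0, 1, ..., 4). Only the lines that attain the minimum somewhere contribute to roots; other lines are dominated. Here the surviving (envelope) indices are i = 4, i = 3, i = 2, i = 1, i = 0.
Intersections between consecutive envelope lines give the roots: for adjacent envelope indices i < j the intersection is x = (a_i − a_j) / (j − i). Reading off the sorted break points: {-7, -5, 4, 8}.
Verification: at each break x_0, at least two indices attain the minimum of min_i(a_i + i · x_0).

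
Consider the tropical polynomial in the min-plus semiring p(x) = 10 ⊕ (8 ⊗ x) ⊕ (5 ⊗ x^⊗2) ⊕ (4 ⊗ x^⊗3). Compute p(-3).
p(-3) = -5

A tropical monomial a ⊗ x^⊗i evaluates to a + i · x. Evaluating each term at x = -3:
  Term 0 contributes 10 + 0 · -3 = 10
  Term 1 contributes 8 + 1 · -3 = 5
  Term 2 contributes 5 + 2 · -3 = -1
  Term 3 contributes 4 + 3 · -3 = -5
p(-3) = ⊕ of these = min[10, 5, -1, -5] = -5.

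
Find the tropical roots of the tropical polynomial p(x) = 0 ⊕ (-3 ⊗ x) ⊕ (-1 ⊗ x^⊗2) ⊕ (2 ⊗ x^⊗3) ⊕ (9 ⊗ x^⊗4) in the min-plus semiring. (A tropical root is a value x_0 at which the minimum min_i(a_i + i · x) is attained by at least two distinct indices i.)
Roots: {-7, -3, -2, 3}

Each tropical root is a break point of the lower envelope of the lines y = a_i + i · x (there are 5 lines, with slopes 0, 1, ..., 4). Only the lines that attain the minimum somewhere contribute to roots; other lines are dominated. Here the surviving (envelope) indices are i = 4, i = 3, i = 2, i = 1, i = 0.
Intersections between consecutive envelope lines give the roots: for adjacent envelope indices i < j the intersection is x = (a_i − a_j) / (j − i). Reading off the sorted break points: {-7, -3, -2, 3}.
Verification: at each break x_0, at least two indices attain the minimum of min_i(a_i + i · x_0).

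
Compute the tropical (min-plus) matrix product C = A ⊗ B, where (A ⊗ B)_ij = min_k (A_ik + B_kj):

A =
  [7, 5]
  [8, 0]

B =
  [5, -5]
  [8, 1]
A ⊗ B =
  [12, 2]
  [8, 1]

Apply the min-plus product entry-by-entry:
  C[0][0] = min over k of (A[0][0] + B[0][0] = 7 + 5 = 12, A[0][1] + B[1][0] = 5 + 8 = 13) = 12 (attained at k = 0)
  C[0][1] = min over k of (A[0][0] + B[0][1] = 7 + -5 = 2, A[0][1] + B[1][1] = 5 + 1 = 6) = 2 (attained at k = 0)
  C[1][0] = min over k of (A[1][0] + B[0][0] = 8 + 5 = 13, A[1][1] + B[1][0] = 0 + 8 = 8) = 8 (attained at k = 1)
  C[1][1] = min over k of (A[1][0] + B[0][1] = 8 + -5 = 3, A[1][1] + B[1][1] = 0 + 1 = 1) = 1 (attained at k = 1)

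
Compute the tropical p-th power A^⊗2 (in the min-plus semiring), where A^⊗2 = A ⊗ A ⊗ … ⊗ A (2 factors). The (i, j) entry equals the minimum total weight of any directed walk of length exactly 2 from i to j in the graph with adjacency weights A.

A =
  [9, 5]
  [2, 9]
A^⊗2 =
  [7, 14]
  [11, 7]

Each entry (A^⊗2)_ij equals the minimum over all length-2 walks i = v_0 → v_1 → … → v_2 = j of Σ_t A[v_t][v_{t+1}]. For example, for (i, j) = (0, 1) we minimise over 2 possible intermediate vertex sequences; the minimum is 14, attained along the walk 0 → 0 → 1.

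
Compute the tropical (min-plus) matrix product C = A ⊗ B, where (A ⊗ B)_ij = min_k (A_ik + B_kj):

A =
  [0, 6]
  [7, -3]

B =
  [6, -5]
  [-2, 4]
A ⊗ B =
  [4, -5]
  [-5, 1]

Apply the min-plus product entry-by-entry:
  C[0][0] = min over k of (A[0][0] + B[0][0] = 0 + 6 = 6, A[0][1] + B[1][0] = 6 + -2 = 4) = 4 (attained at k = 1)
  C[0][1] = min over k of (A[0][0] + B[0][1] = 0 + -5 = -5, A[0][1] + B[1][1] = 6 + 4 = 10) = -5 (attained at k = 0)
  C[1][0] = min over k of (A[1][0] + B[0][0] = 7 + 6 = 13, A[1][1] + B[1][0] = -3 + -2 = -5) = -5 (attained at k = 1)
  C[1][1] = min over k of (A[1][0] + B[0][1] = 7 + -5 = 2, A[1][1] + B[1][1] = -3 + 4 = 1) = 1 (attained at k = 1)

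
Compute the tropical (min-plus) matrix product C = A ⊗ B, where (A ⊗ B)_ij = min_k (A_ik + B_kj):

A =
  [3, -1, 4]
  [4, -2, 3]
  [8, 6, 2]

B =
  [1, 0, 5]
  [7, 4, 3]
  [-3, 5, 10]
A ⊗ B =
  [1, 3, 2]
  [0, 2, 1]
  [-1, 7, 9]

Apply the min-plus product entry-by-entry:
  C[0][0] = min over k of (A[0][0] + B[0][0] = 3 + 1 = 4, A[0][1] + B[1][0] = -1 + 7 = 6, A[0][2] + B[2][0] = 4 + -3 = 1) = 1 (attained at k = 2)
  C[0][1] = min over k of (A[0][0] + B[0][1] = 3 + 0 = 3, A[0][1] + B[1][1] = -1 + 4 = 3, A[0][2] + B[2][1] = 4 + 5 = 9) = 3 (attained at k = 0)
  C[0][2] = min over k of (A[0][0] + B[0][2] = 3 + 5 = 8, A[0][1] + B[1][2] = -1 + 3 = 2, A[0][2] + B[2][2] = 4 + 10 = 14) = 2 (attained at k = 1)
  C[1][0] = min over k of (A[1][0] + B[0][0] = 4 + 1 = 5, A[1][1] + B[1][0] = -2 + 7 = 5, A[1][2] + B[2][0] = 3 + -3 = 0) = 0 (attained at k = 2)
  C[1][1] = min over k of (A[1][0] + B[0][1] = 4 + 0 = 4, A[1][1] + B[1][1] = -2 + 4 = 2, A[1][2] + B[2][1] = 3 + 5 = 8) = 2 (attained at k = 1)
  C[1][2] = min over k of (A[1][0] + B[0][2] = 4 + 5 = 9, A[1][1] + B[1][2] = -2 + 3 = 1, A[1][2] + B[2][2] = 3 + 10 = 13) = 1 (attained at k = 1)
  C[2][0] = min over k of (A[2][0] + B[0][0] = 8 + 1 = 9, A[2][1] + B[1][0] = 6 + 7 = 13, A[2][2] + B[2][0] = 2 + -3 = -1) = -1 (attained at k = 2)
  C[2][1] = min over k of (A[2][0] + B[0][1] = 8 + 0 = 8, A[2][1] + B[1][1] = 6 + 4 = 10, A[2][2] + B[2][1] = 2 + 5 = 7) = 7 (attained at k = 2)
  C[2][2] = min over k of (A[2][0] + B[0][2] = 8 + 5 = 13, A[2][1] + B[1][2] = 6 + 3 = 9, A[2][2] + B[2][2] = 2 + 10 = 12) = 9 (attained at k = 1)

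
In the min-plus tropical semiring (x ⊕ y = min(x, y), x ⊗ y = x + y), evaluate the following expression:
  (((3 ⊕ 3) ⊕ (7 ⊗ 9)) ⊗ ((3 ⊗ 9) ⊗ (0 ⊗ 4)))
(((3 ⊕ 3) ⊕ (7 ⊗ 9)) ⊗ ((3 ⊗ 9) ⊗ (0 ⊗ 4))) = 19

Expand innermost to outermost. Recall ⊕ takes the minimum of its arguments and ⊗ takes their sum. Working out the expression (((3 ⊕ 3) ⊕ (7 ⊗ 9)) ⊗ ((3 ⊗ 9) ⊗ (0 ⊗ 4))) gives 19.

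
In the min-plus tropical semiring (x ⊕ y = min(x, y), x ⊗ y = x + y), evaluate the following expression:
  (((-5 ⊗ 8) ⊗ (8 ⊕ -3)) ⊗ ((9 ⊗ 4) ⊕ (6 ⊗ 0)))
(((-5 ⊗ 8) ⊗ (8 ⊕ -3)) ⊗ ((9 ⊗ 4) ⊕ (6 ⊗ 0))) = 6

Expand innermost to outermost. Recall ⊕ takes the minimum of its arguments and ⊗ takes their sum. Working out the expression (((-5 ⊗ 8) ⊗ (8 ⊕ -3)) ⊗ ((9 ⊗ 4) ⊕ (6 ⊗ 0))) gives 6.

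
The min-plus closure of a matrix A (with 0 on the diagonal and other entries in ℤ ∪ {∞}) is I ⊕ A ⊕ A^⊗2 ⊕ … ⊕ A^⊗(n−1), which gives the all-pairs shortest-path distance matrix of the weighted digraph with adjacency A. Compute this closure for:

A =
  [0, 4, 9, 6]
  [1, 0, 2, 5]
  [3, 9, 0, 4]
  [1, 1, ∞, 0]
Closure =
  [0, 4, 6, 6]
  [1, 0, 2, 5]
  [3, 5, 0, 4]
  [1, 1, 3, 0]

This is the Floyd-Warshall all-pairs shortest-path computation. For each intermediate vertex k = 0, 1, …, 3, update dist[i][j] ← min(dist[i][j], dist[i][k] + dist[k][j]). The final matrix gives, for each (i, j), the minimum total weight of any directed path from i to j (possibly empty when i = j).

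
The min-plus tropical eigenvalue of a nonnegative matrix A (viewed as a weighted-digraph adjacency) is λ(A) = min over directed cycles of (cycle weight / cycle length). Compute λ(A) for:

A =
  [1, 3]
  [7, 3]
λ(A) = 1

Enumerate directed cycles and compute their means (weight / length). Sample:
  cycle 0 → 0: weight = 1, length = 1, mean = 1/1 ≈ 1.000
  cycle 1 → 1: weight = 3, length = 1, mean = 3/1 ≈ 3.000
  cycle 0 → 1 → 0: weight = 10, length = 2, mean = 10/2 ≈ 5.000
  cycle 1 → 0 → 1: weight = 10, length = 2, mean = 10/2 ≈ 5.000
Minimum mean = 1.000, attained e.g. along the cycle 0 → 0 with weight 1 and length 1. So λ(A) = 1/1 = 1.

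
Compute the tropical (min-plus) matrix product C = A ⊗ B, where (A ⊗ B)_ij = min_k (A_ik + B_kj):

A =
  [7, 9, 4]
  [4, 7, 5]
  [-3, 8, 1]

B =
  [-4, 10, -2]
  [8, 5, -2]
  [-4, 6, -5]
A ⊗ B =
  [0, 10, -1]
  [0, 11, 0]
  [-7, 7, -5]

Apply the min-plus product entry-by-entry:
  C[0][0] = min over k of (A[0][0] + B[0][0] = 7 + -4 = 3, A[0][1] + B[1][0] = 9 + 8 = 17, A[0][2] + B[2][0] = 4 + -4 = 0) = 0 (attained at k = 2)
  C[0][1] = min over k of (A[0][0] + B[0][1] = 7 + 10 = 17, A[0][1] + B[1][1] = 9 + 5 = 14, A[0][2] + B[2][1] = 4 + 6 = 10) = 10 (attained at k = 2)
  C[0][2] = min over k of (A[0][0] + B[0][2] = 7 + -2 = 5, A[0][1] + B[1][2] = 9 + -2 = 7, A[0][2] + B[2][2] = 4 + -5 = -1) = -1 (attained at k = 2)
  C[1][0] = min over k of (A[1][0] + B[0][0] = 4 + -4 = 0, A[1][1] + B[1][0] = 7 + 8 = 15, A[1][2] + B[2][0] = 5 + -4 = 1) = 0 (attained at k = 0)
  C[1][1] = min over k of (A[1][0] + B[0][1] = 4 + 10 = 14, A[1][1] + B[1][1] = 7 + 5 = 12, A[1][2] + B[2][1] = 5 + 6 = 11) = 11 (attained at k = 2)
  C[1][2] = min over k of (A[1][0] + B[0][2] = 4 + -2 = 2, A[1][1] + B[1][2] = 7 + -2 = 5, A[1][2] + B[2][2] = 5 + -5 = 0) = 0 (attained at k = 2)
  C[2][0] = min over k of (A[2][0] + B[0][0] = -3 + -4 = -7, A[2][1] + B[1][0] = 8 + 8 = 16, A[2][2] + B[2][0] = 1 + -4 = -3) = -7 (attained at k = 0)
  C[2][1] = min over k of (A[2][0] + B[0][1] = -3 + 10 = 7, A[2][1] + B[1][1] = 8 + 5 = 13, A[2][2] + B[2][1] = 1 + 6 = 7) = 7 (attained at k = 0)
  C[2][2] = min over k of (A[2][0] + B[0][2] = -3 + -2 = -5, A[2][1] + B[1][2] = 8 + -2 = 6, A[2][2] + B[2][2] = 1 + -5 = -4) = -5 (attained at k = 0)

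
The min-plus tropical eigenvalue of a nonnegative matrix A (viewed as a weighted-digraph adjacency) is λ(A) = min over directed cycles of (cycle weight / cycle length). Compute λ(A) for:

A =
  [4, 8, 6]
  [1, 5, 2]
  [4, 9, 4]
λ(A) = 4

Enumerate directed cycles and compute their means (weight / length). Sample:
  cycle 0 → 0: weight = 4, length = 1, mean = 4/1 ≈ 4.000
  cycle 1 → 1: weight = 5, length = 1, mean = 5/1 ≈ 5.000
  cycle 2 → 2: weight = 4, length = 1, mean = 4/1 ≈ 4.000
  cycle 0 → 1 → 0: weight = 9, length = 2, mean = 9/2 ≈ 4.500
  cycle 0 → 2 → 0: weight = 10, length = 2, mean = 10/2 ≈ 5.000
  cycle 1 → 0 → 1: weight = 9, length = 2, mean = 9/2 ≈ 4.500
Minimum mean = 4.000, attained e.g. along the cycle 0 → 0 with weight 4 and length 1. So λ(A) = 4/1 = 4.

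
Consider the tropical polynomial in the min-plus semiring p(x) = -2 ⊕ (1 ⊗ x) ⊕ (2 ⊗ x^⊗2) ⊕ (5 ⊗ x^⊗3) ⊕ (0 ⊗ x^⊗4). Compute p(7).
p(7) = -2

A tropical monomial a ⊗ x^⊗i evaluates to a + i · x. Evaluating each term at x = 7:
  Term 0 contributes -2 + 0 · 7 = -2
  Term 1 contributes 1 + 1 · 7 = 8
  Term 2 contributes 2 + 2 · 7 = 16
  Term 3 contributes 5 + 3 · 7 = 26
  Term 4 contributes 0 + 4 · 7 = 28
p(7) = ⊕ of these = min[-2, 8, 16, 26, 28] = -2.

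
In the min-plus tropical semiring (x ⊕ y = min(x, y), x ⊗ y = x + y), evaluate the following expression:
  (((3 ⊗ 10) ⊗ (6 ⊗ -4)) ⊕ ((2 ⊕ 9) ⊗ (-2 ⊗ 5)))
(((3 ⊗ 10) ⊗ (6 ⊗ -4)) ⊕ ((2 ⊕ 9) ⊗ (-2 ⊗ 5))) = 5

Expand innermost to outermost. Recall ⊕ takes the minimum of its arguments and ⊗ takes their sum. Working out the expression (((3 ⊗ 10) ⊗ (6 ⊗ -4)) ⊕ ((2 ⊕ 9) ⊗ (-2 ⊗ 5))) gives 5.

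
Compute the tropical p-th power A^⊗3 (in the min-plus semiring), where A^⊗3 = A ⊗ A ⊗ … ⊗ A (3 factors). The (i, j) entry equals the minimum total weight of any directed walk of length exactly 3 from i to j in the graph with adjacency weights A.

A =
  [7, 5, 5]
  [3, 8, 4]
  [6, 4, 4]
A^⊗3 =
  [12, 13, 13]
  [11, 12, 12]
  [11, 12, 12]

Each entry (A^⊗3)_ij equals the minimum over all length-3 walks i = v_0 → v_1 → … → v_3 = j of Σ_t A[v_t][v_{t+1}]. For example, for (i, j) = (0, 2) we minimise over 9 possible intermediate vertex sequences; the minimum is 13, attained along the walk 0 → 1 → 0 → 2.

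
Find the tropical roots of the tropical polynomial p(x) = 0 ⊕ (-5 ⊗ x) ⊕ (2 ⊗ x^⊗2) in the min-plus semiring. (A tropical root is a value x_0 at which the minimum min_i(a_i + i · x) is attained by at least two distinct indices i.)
Roots: {-7, 5}

Each tropical root is a break point of the lower envelope of the lines y = a_i + i · x (there are 3 lines, with slopes 0, 1, ..., 2). Only the lines that attain the minimum somewhere contribute to roots; other lines are dominated. Here the surviving (envelope) indices are i = 2, i = 1, i = 0.
Intersections between consecutive envelope lines give the roots: for adjacent envelope indices i < j the intersection is x = (a_i − a_j) / (j − i). Reading off the sorted break points: {-7, 5}.
Verification: at each break x_0, at least two indices attain the minimum of min_i(a_i + i · x_0).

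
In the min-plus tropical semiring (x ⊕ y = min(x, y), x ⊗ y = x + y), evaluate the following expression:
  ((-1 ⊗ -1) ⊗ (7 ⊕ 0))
((-1 ⊗ -1) ⊗ (7 ⊕ 0)) = -2

Expand innermost to outermost. Recall ⊕ takes the minimum of its arguments and ⊗ takes their sum. Working out the expression ((-1 ⊗ -1) ⊗ (7 ⊕ 0)) gives -2.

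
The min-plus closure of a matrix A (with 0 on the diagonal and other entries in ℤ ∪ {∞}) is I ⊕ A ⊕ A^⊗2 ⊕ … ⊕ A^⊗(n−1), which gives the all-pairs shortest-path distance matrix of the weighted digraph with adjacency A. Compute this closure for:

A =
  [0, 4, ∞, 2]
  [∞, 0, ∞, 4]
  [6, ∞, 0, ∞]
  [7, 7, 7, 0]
Closure =
  [0, 4, 9, 2]
  [11, 0, 11, 4]
  [6, 10, 0, 8]
  [7, 7, 7, 0]

This is the Floyd-Warshall all-pairs shortest-path computation. For each intermediate vertex k = 0, 1, …, 3, update dist[i][j] ← min(dist[i][j], dist[i][k] + dist[k][j]). The final matrix gives, for each (i, j), the minimum total weight of any directed path from i to j (possibly empty when i = j).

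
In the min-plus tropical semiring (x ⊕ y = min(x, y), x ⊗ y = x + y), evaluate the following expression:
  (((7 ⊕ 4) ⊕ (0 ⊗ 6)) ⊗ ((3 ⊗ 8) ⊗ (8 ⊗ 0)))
(((7 ⊕ 4) ⊕ (0 ⊗ 6)) ⊗ ((3 ⊗ 8) ⊗ (8 ⊗ 0))) = 23

Expand innermost to outermost. Recall ⊕ takes the minimum of its arguments and ⊗ takes their sum. Working out the expression (((7 ⊕ 4) ⊕ (0 ⊗ 6)) ⊗ ((3 ⊗ 8) ⊗ (8 ⊗ 0))) gives 23.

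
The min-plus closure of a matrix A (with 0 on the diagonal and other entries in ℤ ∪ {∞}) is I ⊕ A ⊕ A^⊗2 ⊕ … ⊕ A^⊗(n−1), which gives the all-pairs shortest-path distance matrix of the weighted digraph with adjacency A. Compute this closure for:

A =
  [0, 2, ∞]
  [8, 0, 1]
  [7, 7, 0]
Closure =
  [0, 2, 3]
  [8, 0, 1]
  [7, 7, 0]

This is the Floyd-Warshall all-pairs shortest-path computation. For each intermediate vertex k = 0, 1, …, 2, update dist[i][j] ← min(dist[i][j], dist[i][k] + dist[k][j]). The final matrix gives, for each (i, j), the minimum total weight of any directed path from i to j (possibly empty when i = j).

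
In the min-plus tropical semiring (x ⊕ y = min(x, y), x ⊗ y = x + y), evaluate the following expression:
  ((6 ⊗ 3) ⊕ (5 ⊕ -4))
((6 ⊗ 3) ⊕ (5 ⊕ -4)) = -4

Expand innermost to outermost. Recall ⊕ takes the minimum of its arguments and ⊗ takes their sum. Working out the expression ((6 ⊗ 3) ⊕ (5 ⊕ -4)) gives -4.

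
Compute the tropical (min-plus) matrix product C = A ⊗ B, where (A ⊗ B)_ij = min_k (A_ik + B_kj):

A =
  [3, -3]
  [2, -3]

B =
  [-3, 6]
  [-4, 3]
A ⊗ B =
  [-7, 0]
  [-7, 0]

Apply the min-plus product entry-by-entry:
  C[0][0] = min over k of (A[0][0] + B[0][0] = 3 + -3 = 0, A[0][1] + B[1][0] = -3 + -4 = -7) = -7 (attained at k = 1)
  C[0][1] = min over k of (A[0][0] + B[0][1] = 3 + 6 = 9, A[0][1] + B[1][1] = -3 + 3 = 0) = 0 (attained at k = 1)
  C[1][0] = min over k of (A[1][0] + B[0][0] = 2 + -3 = -1, A[1][1] + B[1][0] = -3 + -4 = -7) = -7 (attained at k = 1)
  C[1][1] = min over k of (A[1][0] + B[0][1] = 2 + 6 = 8, A[1][1] + B[1][1] = -3 + 3 = 0) = 0 (attained at k = 1)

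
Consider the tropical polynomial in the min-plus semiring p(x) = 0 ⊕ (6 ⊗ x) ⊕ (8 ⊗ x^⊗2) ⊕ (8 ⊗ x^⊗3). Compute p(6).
p(6) = 0

A tropical monomial a ⊗ x^⊗i evaluates to a + i · x. Evaluating each term at x = 6:
  Term 0 contributes 0 + 0 · 6 = 0
  Term 1 contributes 6 + 1 · 6 = 12
  Term 2 contributes 8 + 2 · 6 = 20
  Term 3 contributes 8 + 3 · 6 = 26
p(6) = ⊕ of these = min[0, 12, 20, 26] = 0.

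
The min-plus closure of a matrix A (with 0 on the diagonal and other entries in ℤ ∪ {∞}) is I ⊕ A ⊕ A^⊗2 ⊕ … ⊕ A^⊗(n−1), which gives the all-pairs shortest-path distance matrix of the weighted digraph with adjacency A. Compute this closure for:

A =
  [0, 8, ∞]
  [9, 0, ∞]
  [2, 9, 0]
Closure =
  [0, 8, ∞]
  [9, 0, ∞]
  [2, 9, 0]

This is the Floyd-Warshall all-pairs shortest-path computation. For each intermediate vertex k = 0, 1, …, 2, update dist[i][j] ← min(dist[i][j], dist[i][k] + dist[k][j]). The final matrix gives, for each (i, j), the minimum total weight of any directed path from i to j (possibly empty when i = j).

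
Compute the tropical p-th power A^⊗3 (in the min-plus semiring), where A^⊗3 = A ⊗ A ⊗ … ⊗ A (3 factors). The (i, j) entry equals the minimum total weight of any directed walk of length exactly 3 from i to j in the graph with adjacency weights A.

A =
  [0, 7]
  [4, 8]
A^⊗3 =
  [0, 7]
  [4, 11]

Each entry (A^⊗3)_ij equals the minimum over all length-3 walks i = v_0 → v_1 → … → v_3 = j of Σ_t A[v_t][v_{t+1}]. For example, for (i, j) = (0, 1) we minimise over 4 possible intermediate vertex sequences; the minimum is 7, attained along the walk 0 → 0 → 0 → 1.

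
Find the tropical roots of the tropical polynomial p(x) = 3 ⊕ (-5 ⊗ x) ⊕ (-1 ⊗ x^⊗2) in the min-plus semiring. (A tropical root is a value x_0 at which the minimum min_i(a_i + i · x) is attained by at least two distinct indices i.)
Roots: {-4, 8}

Each tropical root is a break point of the lower envelope of the lines y = a_i + i · x (there are 3 lines, with slopes 0, 1, ..., 2). Only the lines that attain the minimum somewhere contribute to roots; other lines are dominated. Here the surviving (envelope) indices are i = 2, i = 1, i = 0.
Intersections between consecutive envelope lines give the roots: for adjacent envelope indices i < j the intersection is x = (a_i − a_j) / (j − i). Reading off the sorted break points: {-4, 8}.
Verification: at each break x_0, at least two indices attain the minimum of min_i(a_i + i · x_0).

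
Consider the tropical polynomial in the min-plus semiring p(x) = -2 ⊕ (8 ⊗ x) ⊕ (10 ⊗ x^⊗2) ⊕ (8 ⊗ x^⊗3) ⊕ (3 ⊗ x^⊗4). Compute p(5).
p(5) = -2

A tropical monomial a ⊗ x^⊗i evaluates to a + i · x. Evaluating each term at x = 5:
  Term 0 contributes -2 + 0 · 5 = -2
  Term 1 contributes 8 + 1 · 5 = 13
  Term 2 contributes 10 + 2 · 5 = 20
  Term 3 contributes 8 + 3 · 5 = 23
  Term 4 contributes 3 + 4 · 5 = 23
p(5) = ⊕ of these = min[-2, 13, 20, 23, 23] = -2.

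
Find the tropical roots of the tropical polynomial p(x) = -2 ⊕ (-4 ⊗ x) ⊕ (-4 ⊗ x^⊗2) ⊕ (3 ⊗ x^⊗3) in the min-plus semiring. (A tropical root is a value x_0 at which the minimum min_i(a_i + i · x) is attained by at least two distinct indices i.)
Roots: {-7, 0, 2}

Each tropical root is a break point of the lower envelope of the lines y = a_i + i · x (there are 4 lines, with slopes 0, 1, ..., 3). Only the lines that attain the minimum somewhere contribute to roots; other lines are dominated. Here the surviving (envelope) indices are i = 3, i = 2, i = 1, i = 0.
Intersections between consecutive envelope lines give the roots: for adjacent envelope indices i < j the intersection is x = (a_i − a_j) / (j − i). Reading off the sorted break points: {-7, 0, 2}.
Verification: at each break x_0, at least two indices attain the minimum of min_i(a_i + i · x_0).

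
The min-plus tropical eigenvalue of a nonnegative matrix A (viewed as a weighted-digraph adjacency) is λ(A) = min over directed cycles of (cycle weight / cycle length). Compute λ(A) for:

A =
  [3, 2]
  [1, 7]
λ(A) = 3/2

Enumerate directed cycles and compute their means (weight / length). Sample:
  cycle 0 → 0: weight = 3, length = 1, mean = 3/1 ≈ 3.000
  cycle 1 → 1: weight = 7, length = 1, mean = 7/1 ≈ 7.000
  cycle 0 → 1 → 0: weight = 3, length = 2, mean = 3/2 ≈ 1.500
  cycle 1 → 0 → 1: weight = 3, length = 2, mean = 3/2 ≈ 1.500
Minimum mean = 1.500, attained e.g. along the cycle 0 → 1 → 0 with weight 3 and length 2. So λ(A) = 3/2 = 3/2.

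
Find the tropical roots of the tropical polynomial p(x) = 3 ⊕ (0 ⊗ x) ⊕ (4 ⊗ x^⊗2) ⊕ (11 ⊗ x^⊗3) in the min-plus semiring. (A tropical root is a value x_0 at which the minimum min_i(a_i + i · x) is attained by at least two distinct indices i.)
Roots: {-7, -4, 3}

Each tropical root is a break point of the lower envelope of the lines y = a_i + i · x (there are 4 lines, with slopes 0, 1, ..., 3). Only the lines that attain the minimum somewhere contribute to roots; other lines are dominated. Here the surviving (envelope) indices are i = 3, i = 2, i = 1, i = 0.
Intersections between consecutive envelope lines give the roots: for adjacent envelope indices i < j the intersection is x = (a_i − a_j) / (j − i). Reading off the sorted break points: {-7, -4, 3}.
Verification: at each break x_0, at least two indices attain the minimum of min_i(a_i + i · x_0).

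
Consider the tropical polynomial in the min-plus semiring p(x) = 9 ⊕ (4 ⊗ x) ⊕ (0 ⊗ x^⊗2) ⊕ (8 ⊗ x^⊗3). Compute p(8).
p(8) = 9

A tropical monomial a ⊗ x^⊗i evaluates to a + i · x. Evaluating each term at x = 8:
  Term 0 contributes 9 + 0 · 8 = 9
  Term 1 contributes 4 + 1 · 8 = 12
  Term 2 contributes 0 + 2 · 8 = 16
  Term 3 contributes 8 + 3 · 8 = 32
p(8) = ⊕ of these = min[9, 12, 16, 32] = 9.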